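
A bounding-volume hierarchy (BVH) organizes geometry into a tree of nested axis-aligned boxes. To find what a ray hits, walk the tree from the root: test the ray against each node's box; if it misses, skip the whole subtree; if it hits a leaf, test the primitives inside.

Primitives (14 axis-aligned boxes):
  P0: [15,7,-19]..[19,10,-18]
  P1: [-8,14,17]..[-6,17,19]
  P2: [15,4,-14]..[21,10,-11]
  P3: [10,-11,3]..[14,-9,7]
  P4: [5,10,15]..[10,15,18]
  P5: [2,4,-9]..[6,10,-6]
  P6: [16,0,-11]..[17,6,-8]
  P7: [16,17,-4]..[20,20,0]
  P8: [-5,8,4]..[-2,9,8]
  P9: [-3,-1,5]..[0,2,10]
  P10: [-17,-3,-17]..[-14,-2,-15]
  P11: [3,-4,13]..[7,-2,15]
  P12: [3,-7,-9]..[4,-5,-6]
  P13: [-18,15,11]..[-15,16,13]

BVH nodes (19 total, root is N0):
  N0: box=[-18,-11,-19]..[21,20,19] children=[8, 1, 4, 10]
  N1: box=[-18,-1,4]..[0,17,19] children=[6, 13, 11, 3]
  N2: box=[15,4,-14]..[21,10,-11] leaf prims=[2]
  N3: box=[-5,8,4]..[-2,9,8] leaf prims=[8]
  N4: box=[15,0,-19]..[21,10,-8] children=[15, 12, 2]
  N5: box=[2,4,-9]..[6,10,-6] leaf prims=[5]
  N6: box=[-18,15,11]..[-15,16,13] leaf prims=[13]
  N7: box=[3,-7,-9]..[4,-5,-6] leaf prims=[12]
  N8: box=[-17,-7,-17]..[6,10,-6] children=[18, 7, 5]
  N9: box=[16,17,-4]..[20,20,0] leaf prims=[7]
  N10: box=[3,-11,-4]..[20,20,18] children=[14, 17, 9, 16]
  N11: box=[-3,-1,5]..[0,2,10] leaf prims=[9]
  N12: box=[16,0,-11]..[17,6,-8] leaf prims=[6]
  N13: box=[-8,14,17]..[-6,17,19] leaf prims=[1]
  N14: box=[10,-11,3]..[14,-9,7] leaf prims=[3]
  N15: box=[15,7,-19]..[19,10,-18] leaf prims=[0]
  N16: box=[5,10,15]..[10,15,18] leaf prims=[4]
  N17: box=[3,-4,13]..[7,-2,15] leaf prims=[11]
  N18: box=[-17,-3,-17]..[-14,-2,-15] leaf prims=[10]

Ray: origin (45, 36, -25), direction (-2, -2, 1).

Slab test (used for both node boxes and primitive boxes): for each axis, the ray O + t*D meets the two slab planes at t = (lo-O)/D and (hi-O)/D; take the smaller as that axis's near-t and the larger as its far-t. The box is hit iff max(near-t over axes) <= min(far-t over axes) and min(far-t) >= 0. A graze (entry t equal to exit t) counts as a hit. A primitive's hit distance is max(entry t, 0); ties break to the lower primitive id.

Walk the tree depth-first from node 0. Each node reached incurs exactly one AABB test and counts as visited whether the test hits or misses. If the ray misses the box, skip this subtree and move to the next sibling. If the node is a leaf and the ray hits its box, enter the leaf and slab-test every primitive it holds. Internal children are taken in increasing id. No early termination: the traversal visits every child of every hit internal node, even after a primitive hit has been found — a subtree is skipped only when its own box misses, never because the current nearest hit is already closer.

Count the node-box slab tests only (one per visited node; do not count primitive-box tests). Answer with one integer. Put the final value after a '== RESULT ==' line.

Walk:
N0 x:[12,63/2] y:[8,47/2] z:[6,44] -> hit [12,47/2], descend [1, 4, 8, 10]
  N1 x:[45/2,63/2] y:[19/2,37/2] z:[29,44] -> miss, prune
  N4 x:[12,15] y:[13,18] z:[6,17] -> hit [13,15], descend [2, 12, 15]
    N2 x:[12,15] y:[13,16] z:[11,14] -> hit [13,14] leaf, test {P2@t=13}
    N12 x:[14,29/2] y:[15,18] z:[14,17] -> miss, prune
    N15 x:[13,15] y:[13,29/2] z:[6,7] -> miss, prune
  N8 x:[39/2,31] y:[13,43/2] z:[8,19] -> miss, prune
  N10 x:[25/2,21] y:[8,47/2] z:[21,43] -> hit [21,21], descend [9, 14, 16, 17]
    N9 x:[25/2,29/2] y:[8,19/2] z:[21,25] -> miss, prune
    N14 x:[31/2,35/2] y:[45/2,47/2] z:[28,32] -> miss, prune
    N16 x:[35/2,20] y:[21/2,13] z:[40,43] -> miss, prune
    N17 x:[19,21] y:[19,20] z:[38,40] -> miss, prune

order=[0, 1, 4, 2, 12, 15, 8, 10, 9, 14, 16, 17]  |boxes|=12  |leaves|=1  hit=P2

== RESULT ==
12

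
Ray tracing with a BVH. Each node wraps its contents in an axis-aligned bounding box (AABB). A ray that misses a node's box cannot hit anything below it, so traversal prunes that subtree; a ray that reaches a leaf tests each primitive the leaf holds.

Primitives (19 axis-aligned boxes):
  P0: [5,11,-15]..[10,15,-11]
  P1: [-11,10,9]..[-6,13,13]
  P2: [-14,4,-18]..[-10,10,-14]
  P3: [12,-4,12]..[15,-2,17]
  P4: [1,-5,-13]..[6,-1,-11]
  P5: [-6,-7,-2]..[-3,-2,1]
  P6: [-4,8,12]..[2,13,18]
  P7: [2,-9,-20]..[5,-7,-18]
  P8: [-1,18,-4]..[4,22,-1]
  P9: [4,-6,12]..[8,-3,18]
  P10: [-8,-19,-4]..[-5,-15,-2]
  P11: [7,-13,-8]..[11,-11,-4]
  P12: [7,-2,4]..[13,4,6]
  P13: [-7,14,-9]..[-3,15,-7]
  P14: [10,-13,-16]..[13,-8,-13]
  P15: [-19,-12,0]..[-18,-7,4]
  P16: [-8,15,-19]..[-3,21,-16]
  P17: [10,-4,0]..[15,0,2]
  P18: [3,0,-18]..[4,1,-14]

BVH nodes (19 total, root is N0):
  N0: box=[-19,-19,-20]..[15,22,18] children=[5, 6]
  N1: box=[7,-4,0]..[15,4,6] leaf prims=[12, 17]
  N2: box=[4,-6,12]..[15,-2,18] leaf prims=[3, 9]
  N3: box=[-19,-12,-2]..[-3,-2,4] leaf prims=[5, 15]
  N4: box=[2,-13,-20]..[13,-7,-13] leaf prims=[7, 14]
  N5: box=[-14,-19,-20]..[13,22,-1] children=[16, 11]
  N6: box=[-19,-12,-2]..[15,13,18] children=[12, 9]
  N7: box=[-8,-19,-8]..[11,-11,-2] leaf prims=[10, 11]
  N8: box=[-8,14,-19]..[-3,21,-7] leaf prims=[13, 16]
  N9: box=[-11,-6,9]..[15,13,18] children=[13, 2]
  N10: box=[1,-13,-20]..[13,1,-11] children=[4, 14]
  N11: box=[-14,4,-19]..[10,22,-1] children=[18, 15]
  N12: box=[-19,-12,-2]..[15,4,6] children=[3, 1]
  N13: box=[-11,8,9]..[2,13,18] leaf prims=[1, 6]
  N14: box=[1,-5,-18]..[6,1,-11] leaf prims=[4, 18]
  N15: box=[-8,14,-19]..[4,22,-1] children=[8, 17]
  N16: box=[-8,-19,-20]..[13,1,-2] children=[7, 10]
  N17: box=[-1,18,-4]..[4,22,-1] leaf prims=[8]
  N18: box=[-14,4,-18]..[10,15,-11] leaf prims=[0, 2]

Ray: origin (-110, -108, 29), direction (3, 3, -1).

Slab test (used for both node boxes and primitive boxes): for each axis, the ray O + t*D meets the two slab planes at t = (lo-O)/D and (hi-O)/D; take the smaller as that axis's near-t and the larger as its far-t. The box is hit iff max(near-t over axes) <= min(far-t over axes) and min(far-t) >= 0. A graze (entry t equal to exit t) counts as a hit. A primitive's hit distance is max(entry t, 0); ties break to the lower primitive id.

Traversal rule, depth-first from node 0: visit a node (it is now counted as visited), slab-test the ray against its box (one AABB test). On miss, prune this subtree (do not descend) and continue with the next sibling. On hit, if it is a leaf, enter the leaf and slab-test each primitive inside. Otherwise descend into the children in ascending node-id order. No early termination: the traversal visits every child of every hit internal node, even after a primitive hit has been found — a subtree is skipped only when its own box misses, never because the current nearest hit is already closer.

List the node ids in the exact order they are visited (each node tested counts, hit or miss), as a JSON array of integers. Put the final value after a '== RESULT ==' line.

Traverse from the root:
N0 x:[91/3,125/3] y:[89/3,130/3] z:[11,49] -> hit [91/3,125/3], descend [5, 6]
  N5 x:[32,41] y:[89/3,130/3] z:[30,49] -> hit [32,41], descend [11, 16]
    N11 x:[32,40] y:[112/3,130/3] z:[30,48] -> hit [112/3,40], descend [15, 18]
      N15 x:[34,38] y:[122/3,130/3] z:[30,48] -> miss, prune
      N18 x:[32,40] y:[112/3,41] z:[40,47] -> hit [40,40] leaf, test {P0@t=40, P2(miss)}
    N16 x:[34,41] y:[89/3,109/3] z:[31,49] -> hit [34,109/3], descend [7, 10]
      N7 x:[34,121/3] y:[89/3,97/3] z:[31,37] -> miss, prune
      N10 x:[37,41] y:[95/3,109/3] z:[40,49] -> miss, prune
  N6 x:[91/3,125/3] y:[32,121/3] z:[11,31] -> miss, prune

Summary -> nodes [0, 5, 11, 15, 18, 16, 7, 10, 6]; box-tests=9; leaf-entries=1; first=P0

== RESULT ==
[0, 5, 11, 15, 18, 16, 7, 10, 6]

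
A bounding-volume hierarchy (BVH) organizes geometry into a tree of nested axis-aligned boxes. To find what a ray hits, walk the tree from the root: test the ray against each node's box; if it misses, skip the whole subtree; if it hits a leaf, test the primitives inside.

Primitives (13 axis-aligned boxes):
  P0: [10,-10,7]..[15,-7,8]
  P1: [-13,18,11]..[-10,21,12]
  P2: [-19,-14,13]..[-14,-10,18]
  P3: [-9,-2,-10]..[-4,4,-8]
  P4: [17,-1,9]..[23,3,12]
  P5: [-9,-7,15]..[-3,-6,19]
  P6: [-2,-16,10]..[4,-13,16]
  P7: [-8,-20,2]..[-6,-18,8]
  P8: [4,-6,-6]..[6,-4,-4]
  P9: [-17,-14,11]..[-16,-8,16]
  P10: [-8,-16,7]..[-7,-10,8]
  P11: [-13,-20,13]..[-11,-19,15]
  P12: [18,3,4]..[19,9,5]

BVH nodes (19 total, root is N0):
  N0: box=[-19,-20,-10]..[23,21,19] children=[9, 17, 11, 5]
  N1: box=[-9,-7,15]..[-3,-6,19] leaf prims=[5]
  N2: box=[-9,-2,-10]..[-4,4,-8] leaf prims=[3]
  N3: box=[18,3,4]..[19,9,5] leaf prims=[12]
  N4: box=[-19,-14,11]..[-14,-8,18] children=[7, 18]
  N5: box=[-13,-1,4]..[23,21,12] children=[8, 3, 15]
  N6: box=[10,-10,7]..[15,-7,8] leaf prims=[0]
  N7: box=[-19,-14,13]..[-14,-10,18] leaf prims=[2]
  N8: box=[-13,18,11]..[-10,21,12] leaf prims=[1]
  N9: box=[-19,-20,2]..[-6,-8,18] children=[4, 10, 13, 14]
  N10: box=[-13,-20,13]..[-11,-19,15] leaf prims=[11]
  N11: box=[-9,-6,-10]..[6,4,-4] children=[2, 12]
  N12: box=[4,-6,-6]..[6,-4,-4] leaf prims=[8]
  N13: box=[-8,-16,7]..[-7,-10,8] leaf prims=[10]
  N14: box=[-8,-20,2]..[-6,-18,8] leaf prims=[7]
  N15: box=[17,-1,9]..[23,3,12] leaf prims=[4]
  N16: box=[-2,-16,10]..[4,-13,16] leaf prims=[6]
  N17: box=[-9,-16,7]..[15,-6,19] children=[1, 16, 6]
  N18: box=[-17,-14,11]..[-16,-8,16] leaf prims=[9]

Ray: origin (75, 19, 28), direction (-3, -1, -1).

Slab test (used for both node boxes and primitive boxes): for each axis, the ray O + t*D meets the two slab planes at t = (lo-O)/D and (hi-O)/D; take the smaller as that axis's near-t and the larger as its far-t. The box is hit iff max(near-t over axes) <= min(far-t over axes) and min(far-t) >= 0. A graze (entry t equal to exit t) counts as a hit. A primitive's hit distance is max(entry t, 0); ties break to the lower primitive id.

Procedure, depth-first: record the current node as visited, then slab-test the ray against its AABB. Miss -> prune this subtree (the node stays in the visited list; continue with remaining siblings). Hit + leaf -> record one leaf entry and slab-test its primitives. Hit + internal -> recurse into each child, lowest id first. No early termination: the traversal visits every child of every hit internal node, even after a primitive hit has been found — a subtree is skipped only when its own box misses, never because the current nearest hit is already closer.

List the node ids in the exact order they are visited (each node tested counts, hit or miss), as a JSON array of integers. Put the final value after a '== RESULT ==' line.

Trace the traversal:
N0 x:[52/3,94/3] y:[-2,39] z:[9,38] -> hit [52/3,94/3], descend [5, 9, 11, 17]
  N5 x:[52/3,88/3] y:[-2,20] z:[16,24] -> hit [52/3,20], descend [3, 8, 15]
    N3 x:[56/3,19] y:[10,16] z:[23,24] -> miss, prune
    N8 x:[85/3,88/3] y:[-2,1] z:[16,17] -> miss, prune
    N15 x:[52/3,58/3] y:[16,20] z:[16,19] -> hit [52/3,19] leaf, test {P4@t=52/3}
  N9 x:[27,94/3] y:[27,39] z:[10,26] -> miss, prune
  N11 x:[23,28] y:[15,25] z:[32,38] -> miss, prune
  N17 x:[20,28] y:[25,35] z:[9,21] -> miss, prune

Visited [0, 5, 3, 8, 15, 9, 11, 17]. Tests: 8 box, 1 leaf. Nearest: P4.

== RESULT ==
[0, 5, 3, 8, 15, 9, 11, 17]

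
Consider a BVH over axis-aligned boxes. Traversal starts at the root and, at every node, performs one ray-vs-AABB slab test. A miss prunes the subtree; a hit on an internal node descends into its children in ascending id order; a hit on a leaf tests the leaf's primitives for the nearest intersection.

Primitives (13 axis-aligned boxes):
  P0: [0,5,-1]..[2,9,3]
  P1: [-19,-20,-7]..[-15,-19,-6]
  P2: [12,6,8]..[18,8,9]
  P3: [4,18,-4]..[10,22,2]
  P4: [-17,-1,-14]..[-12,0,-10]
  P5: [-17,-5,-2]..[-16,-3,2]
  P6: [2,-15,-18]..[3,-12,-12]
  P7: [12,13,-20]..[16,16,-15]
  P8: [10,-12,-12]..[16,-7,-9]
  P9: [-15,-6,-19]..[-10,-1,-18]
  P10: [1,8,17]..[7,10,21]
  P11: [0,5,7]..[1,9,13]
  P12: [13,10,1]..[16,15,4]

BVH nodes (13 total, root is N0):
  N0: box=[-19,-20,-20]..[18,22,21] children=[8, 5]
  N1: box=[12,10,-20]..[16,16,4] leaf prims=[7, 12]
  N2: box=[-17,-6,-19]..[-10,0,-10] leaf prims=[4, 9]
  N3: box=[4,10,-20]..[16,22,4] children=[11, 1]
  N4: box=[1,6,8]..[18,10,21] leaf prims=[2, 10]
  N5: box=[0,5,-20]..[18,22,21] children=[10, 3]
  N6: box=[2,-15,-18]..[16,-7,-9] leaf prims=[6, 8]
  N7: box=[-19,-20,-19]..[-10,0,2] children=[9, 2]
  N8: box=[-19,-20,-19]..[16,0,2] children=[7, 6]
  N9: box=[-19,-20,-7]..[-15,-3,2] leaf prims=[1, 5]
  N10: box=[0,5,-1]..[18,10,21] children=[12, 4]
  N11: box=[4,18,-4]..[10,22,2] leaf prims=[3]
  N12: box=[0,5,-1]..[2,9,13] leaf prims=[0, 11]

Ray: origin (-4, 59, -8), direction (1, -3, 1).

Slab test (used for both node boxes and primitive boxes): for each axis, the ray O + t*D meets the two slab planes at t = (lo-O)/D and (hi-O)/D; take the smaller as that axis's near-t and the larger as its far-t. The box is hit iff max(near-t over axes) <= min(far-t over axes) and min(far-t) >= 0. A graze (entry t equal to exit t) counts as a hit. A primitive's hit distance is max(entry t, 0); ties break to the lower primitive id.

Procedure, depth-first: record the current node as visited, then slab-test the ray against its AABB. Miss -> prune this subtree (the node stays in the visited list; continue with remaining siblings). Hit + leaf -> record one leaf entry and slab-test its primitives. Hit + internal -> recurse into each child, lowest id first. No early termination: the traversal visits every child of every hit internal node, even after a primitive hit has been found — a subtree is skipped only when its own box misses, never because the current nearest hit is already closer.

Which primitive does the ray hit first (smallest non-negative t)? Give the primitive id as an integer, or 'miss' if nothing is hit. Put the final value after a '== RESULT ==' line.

Walk:
N0 x:[-15,22] y:[37/3,79/3] z:[-12,29] -> hit [37/3,22], descend [5, 8]
  N5 x:[4,22] y:[37/3,18] z:[-12,29] -> hit [37/3,18], descend [3, 10]
    N3 x:[8,20] y:[37/3,49/3] z:[-12,12] -> miss, prune
    N10 x:[4,22] y:[49/3,18] z:[7,29] -> hit [49/3,18], descend [4, 12]
      N4 x:[5,22] y:[49/3,53/3] z:[16,29] -> hit [49/3,53/3] leaf, test {P2@t=17, P10(miss)}
      N12 x:[4,6] y:[50/3,18] z:[7,21] -> miss, prune
  N8 x:[-15,20] y:[59/3,79/3] z:[-11,10] -> miss, prune

Summary -> nodes [0, 5, 3, 10, 4, 12, 8]; box-tests=7; leaf-entries=1; first=P2

== RESULT ==
2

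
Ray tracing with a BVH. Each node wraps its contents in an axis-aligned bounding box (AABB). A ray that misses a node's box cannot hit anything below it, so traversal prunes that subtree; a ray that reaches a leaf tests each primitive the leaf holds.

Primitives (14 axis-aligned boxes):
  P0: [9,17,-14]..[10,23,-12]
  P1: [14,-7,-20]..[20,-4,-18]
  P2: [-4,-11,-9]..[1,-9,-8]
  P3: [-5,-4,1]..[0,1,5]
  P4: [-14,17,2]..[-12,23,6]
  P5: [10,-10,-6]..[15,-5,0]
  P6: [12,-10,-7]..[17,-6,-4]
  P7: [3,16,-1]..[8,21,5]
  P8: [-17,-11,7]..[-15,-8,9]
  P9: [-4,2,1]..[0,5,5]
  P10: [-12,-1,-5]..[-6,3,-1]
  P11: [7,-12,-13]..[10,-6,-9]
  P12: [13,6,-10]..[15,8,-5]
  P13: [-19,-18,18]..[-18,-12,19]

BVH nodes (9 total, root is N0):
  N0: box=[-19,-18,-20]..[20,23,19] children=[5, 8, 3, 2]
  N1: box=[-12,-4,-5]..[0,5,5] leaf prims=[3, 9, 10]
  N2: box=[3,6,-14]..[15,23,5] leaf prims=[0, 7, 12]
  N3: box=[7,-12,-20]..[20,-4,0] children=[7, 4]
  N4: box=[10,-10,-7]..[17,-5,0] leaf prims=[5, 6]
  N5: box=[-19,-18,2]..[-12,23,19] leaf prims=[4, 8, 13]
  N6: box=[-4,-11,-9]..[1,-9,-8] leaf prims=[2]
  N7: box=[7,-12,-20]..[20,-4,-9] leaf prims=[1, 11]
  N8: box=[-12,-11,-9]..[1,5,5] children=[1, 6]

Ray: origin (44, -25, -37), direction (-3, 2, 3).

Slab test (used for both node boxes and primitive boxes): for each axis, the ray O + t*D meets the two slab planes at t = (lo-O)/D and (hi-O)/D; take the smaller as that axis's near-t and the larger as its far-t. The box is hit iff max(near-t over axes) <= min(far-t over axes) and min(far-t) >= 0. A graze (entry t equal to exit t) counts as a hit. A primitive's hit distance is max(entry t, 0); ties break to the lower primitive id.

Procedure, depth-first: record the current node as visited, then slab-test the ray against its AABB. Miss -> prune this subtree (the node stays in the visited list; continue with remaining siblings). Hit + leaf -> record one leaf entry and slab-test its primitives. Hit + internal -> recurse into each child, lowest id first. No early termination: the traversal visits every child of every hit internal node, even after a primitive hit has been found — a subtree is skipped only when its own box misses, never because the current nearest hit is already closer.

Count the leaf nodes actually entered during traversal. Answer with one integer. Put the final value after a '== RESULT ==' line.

Trace the traversal:
N0 x:[8,21] y:[7/2,24] z:[17/3,56/3] -> hit [8,56/3], descend [2, 3, 5, 8]
  N2 x:[29/3,41/3] y:[31/2,24] z:[23/3,14] -> miss, prune
  N3 x:[8,37/3] y:[13/2,21/2] z:[17/3,37/3] -> hit [8,21/2], descend [4, 7]
    N4 x:[9,34/3] y:[15/2,10] z:[10,37/3] -> hit [10,10] leaf, test {P5(miss), P6(miss)}
    N7 x:[8,37/3] y:[13/2,21/2] z:[17/3,28/3] -> hit [8,28/3] leaf, test {P1(miss), P11(miss)}
  N5 x:[56/3,21] y:[7/2,24] z:[13,56/3] -> hit [56/3,56/3] leaf, test {P4(miss), P8(miss), P13(miss)}
  N8 x:[43/3,56/3] y:[7,15] z:[28/3,14] -> miss, prune

7 AABB tests over nodes [0, 2, 3, 4, 7, 5, 8]; 3 leaves entered; closest miss.

== RESULT ==
3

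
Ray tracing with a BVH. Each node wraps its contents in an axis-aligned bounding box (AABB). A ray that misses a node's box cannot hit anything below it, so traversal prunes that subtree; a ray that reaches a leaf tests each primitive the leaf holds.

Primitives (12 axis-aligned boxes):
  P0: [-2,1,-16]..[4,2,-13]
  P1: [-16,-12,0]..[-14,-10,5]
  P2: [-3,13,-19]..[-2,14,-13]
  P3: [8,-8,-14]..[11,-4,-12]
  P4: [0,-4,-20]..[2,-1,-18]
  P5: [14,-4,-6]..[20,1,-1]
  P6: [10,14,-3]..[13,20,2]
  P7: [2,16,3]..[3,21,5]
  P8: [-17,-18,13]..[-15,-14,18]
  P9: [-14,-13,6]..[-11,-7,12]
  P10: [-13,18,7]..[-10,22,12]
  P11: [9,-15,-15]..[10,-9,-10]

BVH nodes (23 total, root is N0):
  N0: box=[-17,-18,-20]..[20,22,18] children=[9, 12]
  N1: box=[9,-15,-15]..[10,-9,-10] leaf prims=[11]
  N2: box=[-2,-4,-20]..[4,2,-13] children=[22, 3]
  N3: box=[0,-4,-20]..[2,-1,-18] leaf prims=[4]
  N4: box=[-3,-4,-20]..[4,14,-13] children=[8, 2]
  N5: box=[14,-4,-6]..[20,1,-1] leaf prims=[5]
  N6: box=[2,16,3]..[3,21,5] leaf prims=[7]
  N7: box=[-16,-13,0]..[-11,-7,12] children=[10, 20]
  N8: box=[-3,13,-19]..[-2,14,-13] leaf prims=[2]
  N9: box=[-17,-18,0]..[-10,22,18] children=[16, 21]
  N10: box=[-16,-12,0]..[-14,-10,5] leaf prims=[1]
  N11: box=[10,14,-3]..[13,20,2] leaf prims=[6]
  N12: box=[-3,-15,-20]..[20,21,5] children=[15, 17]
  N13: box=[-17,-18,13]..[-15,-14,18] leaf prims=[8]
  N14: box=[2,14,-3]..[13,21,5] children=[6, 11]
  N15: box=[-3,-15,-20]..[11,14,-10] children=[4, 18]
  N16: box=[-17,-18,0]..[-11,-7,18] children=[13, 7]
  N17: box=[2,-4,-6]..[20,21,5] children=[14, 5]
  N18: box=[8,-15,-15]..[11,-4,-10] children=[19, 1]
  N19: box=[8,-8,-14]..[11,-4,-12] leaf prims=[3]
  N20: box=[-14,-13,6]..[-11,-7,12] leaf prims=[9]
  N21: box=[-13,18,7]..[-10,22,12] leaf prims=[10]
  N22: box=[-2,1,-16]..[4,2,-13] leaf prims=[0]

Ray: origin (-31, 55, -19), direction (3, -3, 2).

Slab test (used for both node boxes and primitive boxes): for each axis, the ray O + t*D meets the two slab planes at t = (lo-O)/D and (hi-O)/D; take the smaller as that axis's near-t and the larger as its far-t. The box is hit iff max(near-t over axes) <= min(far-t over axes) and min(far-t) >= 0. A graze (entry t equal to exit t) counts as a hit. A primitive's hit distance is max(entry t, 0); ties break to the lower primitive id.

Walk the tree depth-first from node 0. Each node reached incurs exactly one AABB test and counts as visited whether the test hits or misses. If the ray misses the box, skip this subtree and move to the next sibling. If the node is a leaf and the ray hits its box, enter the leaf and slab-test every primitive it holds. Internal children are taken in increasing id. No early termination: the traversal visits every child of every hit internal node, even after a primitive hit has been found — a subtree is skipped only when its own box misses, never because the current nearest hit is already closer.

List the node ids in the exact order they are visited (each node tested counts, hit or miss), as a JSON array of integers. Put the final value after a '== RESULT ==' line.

Trace the traversal:
N0 x:[14/3,17] y:[11,73/3] z:[-1/2,37/2] -> hit [11,17], descend [9, 12]
  N9 x:[14/3,7] y:[11,73/3] z:[19/2,37/2] -> miss, prune
  N12 x:[28/3,17] y:[34/3,70/3] z:[-1/2,12] -> hit [34/3,12], descend [15, 17]
    N15 x:[28/3,14] y:[41/3,70/3] z:[-1/2,9/2] -> miss, prune
    N17 x:[11,17] y:[34/3,59/3] z:[13/2,12] -> hit [34/3,12], descend [5, 14]
      N5 x:[15,17] y:[18,59/3] z:[13/2,9] -> miss, prune
      N14 x:[11,44/3] y:[34/3,41/3] z:[8,12] -> hit [34/3,12], descend [6, 11]
        N6 x:[11,34/3] y:[34/3,13] z:[11,12] -> hit [34/3,34/3] leaf, test {P7@t=34/3}
        N11 x:[41/3,44/3] y:[35/3,41/3] z:[8,21/2] -> miss, prune

Summary -> nodes [0, 9, 12, 15, 17, 5, 14, 6, 11]; box-tests=9; leaf-entries=1; first=P7

== RESULT ==
[0, 9, 12, 15, 17, 5, 14, 6, 11]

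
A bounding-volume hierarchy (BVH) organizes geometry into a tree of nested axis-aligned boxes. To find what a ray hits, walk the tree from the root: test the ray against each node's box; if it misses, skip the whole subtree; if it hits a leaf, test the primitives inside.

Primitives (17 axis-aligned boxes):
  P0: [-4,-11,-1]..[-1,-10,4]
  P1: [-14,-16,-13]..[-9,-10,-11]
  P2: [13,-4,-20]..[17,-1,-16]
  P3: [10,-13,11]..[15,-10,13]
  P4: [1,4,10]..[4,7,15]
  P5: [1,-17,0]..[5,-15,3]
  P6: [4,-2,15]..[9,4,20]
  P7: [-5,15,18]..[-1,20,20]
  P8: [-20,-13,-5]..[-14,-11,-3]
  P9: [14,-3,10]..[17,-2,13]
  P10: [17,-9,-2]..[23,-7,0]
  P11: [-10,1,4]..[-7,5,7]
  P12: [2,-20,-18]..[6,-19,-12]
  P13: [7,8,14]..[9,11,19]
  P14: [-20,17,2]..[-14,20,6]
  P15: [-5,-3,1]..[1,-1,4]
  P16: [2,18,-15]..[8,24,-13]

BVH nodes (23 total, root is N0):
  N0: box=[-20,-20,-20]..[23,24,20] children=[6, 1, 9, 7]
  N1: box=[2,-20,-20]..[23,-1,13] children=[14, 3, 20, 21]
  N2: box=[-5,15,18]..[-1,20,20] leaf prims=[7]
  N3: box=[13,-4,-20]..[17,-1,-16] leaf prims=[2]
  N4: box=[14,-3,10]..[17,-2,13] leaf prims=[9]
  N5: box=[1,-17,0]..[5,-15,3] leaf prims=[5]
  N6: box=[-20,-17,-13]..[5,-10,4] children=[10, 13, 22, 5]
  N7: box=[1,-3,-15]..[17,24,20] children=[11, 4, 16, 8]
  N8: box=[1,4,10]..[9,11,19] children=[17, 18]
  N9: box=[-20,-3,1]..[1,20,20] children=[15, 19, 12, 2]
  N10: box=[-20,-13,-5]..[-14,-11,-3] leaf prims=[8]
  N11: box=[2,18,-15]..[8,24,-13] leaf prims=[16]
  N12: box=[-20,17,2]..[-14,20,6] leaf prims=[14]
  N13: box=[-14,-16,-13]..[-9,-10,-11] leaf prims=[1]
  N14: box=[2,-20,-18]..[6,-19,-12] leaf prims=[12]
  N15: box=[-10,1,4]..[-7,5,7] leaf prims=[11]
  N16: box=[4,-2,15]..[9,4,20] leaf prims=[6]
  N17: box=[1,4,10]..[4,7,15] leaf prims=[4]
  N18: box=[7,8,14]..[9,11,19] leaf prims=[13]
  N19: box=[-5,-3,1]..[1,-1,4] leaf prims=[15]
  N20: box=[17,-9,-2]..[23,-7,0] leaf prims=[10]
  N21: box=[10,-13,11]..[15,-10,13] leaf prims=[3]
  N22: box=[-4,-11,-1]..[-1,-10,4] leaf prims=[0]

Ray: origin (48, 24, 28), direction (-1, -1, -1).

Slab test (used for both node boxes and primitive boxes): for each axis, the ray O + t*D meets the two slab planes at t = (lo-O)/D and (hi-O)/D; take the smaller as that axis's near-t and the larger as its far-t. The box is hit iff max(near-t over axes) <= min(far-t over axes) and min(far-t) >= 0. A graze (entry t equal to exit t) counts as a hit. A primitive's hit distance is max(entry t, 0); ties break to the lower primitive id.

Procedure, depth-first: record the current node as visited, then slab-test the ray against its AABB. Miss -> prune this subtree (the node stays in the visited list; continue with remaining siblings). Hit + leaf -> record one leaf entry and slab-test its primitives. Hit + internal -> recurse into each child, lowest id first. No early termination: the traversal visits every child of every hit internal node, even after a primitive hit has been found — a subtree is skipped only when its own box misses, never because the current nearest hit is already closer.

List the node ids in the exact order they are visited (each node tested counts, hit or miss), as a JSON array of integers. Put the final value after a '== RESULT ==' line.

Walk:
N0 x:[25,68] y:[0,44] z:[8,48] -> hit [25,44], descend [1, 6, 7, 9]
  N1 x:[25,46] y:[25,44] z:[15,48] -> hit [25,44], descend [3, 14, 20, 21]
    N3 x:[31,35] y:[25,28] z:[44,48] -> miss, prune
    N14 x:[42,46] y:[43,44] z:[40,46] -> hit [43,44] leaf, test {P12@t=43}
    N20 x:[25,31] y:[31,33] z:[28,30] -> miss, prune
    N21 x:[33,38] y:[34,37] z:[15,17] -> miss, prune
  N6 x:[43,68] y:[34,41] z:[24,41] -> miss, prune
  N7 x:[31,47] y:[0,27] z:[8,43] -> miss, prune
  N9 x:[47,68] y:[4,27] z:[8,27] -> miss, prune

Visited [0, 1, 3, 14, 20, 21, 6, 7, 9]. Tests: 9 box, 1 leaf. Nearest: P12.

== RESULT ==
[0, 1, 3, 14, 20, 21, 6, 7, 9]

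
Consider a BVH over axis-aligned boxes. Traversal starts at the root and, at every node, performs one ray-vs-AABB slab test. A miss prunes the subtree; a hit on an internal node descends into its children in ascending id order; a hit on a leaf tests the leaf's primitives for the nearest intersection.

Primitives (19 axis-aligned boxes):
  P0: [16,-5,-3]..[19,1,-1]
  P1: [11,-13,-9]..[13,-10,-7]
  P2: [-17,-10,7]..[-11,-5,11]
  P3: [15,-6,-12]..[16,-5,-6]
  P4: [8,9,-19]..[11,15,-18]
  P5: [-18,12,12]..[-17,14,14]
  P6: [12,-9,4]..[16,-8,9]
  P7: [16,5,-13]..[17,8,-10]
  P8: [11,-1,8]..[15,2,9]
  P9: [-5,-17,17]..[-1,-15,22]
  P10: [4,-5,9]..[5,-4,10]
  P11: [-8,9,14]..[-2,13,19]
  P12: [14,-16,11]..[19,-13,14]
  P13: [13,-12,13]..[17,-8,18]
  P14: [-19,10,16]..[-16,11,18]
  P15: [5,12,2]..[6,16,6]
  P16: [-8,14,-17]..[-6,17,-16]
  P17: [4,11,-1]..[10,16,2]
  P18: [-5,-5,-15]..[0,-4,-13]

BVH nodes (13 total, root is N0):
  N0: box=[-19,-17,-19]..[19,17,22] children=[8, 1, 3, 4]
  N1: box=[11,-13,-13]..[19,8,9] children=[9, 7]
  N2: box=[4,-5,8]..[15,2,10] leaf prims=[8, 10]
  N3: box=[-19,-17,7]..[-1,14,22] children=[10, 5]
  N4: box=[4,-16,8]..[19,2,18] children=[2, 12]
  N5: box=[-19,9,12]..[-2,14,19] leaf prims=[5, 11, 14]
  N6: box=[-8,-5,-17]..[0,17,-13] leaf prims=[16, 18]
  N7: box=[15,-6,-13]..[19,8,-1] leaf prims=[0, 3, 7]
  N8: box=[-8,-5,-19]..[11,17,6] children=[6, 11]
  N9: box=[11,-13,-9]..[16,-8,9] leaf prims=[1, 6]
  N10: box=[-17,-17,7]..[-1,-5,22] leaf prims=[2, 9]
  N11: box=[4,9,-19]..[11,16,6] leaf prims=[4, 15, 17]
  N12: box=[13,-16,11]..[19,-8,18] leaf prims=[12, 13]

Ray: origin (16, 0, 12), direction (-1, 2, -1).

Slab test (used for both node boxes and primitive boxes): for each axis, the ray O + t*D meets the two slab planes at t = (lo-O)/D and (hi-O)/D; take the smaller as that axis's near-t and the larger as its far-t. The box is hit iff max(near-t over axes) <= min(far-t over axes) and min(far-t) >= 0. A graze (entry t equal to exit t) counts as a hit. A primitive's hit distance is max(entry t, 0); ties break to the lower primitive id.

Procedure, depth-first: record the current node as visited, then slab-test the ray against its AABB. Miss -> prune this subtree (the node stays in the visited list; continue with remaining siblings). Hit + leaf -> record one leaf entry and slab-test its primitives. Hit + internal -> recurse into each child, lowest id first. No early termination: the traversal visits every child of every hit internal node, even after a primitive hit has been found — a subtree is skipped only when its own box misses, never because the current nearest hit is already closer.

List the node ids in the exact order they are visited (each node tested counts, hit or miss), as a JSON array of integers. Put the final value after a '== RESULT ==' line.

Walk:
N0 x:[-3,35] y:[-17/2,17/2] z:[-10,31] -> hit [-3,17/2], descend [1, 3, 4, 8]
  N1 x:[-3,5] y:[-13/2,4] z:[3,25] -> hit [3,4], descend [7, 9]
    N7 x:[-3,1] y:[-3,4] z:[13,25] -> miss, prune
    N9 x:[0,5] y:[-13/2,-4] z:[3,21] -> miss, prune
  N3 x:[17,35] y:[-17/2,7] z:[-10,5] -> miss, prune
  N4 x:[-3,12] y:[-8,1] z:[-6,4] -> hit [-3,1], descend [2, 12]
    N2 x:[1,12] y:[-5/2,1] z:[2,4] -> miss, prune
    N12 x:[-3,3] y:[-8,-4] z:[-6,1] -> miss, prune
  N8 x:[5,24] y:[-5/2,17/2] z:[6,31] -> hit [6,17/2], descend [6, 11]
    N6 x:[16,24] y:[-5/2,17/2] z:[25,29] -> miss, prune
    N11 x:[5,12] y:[9/2,8] z:[6,31] -> hit [6,8] leaf, test {P4(miss), P15(miss), P17(miss)}

order=[0, 1, 7, 9, 3, 4, 2, 12, 8, 6, 11]  |boxes|=11  |leaves|=1  hit=miss

== RESULT ==
[0, 1, 7, 9, 3, 4, 2, 12, 8, 6, 11]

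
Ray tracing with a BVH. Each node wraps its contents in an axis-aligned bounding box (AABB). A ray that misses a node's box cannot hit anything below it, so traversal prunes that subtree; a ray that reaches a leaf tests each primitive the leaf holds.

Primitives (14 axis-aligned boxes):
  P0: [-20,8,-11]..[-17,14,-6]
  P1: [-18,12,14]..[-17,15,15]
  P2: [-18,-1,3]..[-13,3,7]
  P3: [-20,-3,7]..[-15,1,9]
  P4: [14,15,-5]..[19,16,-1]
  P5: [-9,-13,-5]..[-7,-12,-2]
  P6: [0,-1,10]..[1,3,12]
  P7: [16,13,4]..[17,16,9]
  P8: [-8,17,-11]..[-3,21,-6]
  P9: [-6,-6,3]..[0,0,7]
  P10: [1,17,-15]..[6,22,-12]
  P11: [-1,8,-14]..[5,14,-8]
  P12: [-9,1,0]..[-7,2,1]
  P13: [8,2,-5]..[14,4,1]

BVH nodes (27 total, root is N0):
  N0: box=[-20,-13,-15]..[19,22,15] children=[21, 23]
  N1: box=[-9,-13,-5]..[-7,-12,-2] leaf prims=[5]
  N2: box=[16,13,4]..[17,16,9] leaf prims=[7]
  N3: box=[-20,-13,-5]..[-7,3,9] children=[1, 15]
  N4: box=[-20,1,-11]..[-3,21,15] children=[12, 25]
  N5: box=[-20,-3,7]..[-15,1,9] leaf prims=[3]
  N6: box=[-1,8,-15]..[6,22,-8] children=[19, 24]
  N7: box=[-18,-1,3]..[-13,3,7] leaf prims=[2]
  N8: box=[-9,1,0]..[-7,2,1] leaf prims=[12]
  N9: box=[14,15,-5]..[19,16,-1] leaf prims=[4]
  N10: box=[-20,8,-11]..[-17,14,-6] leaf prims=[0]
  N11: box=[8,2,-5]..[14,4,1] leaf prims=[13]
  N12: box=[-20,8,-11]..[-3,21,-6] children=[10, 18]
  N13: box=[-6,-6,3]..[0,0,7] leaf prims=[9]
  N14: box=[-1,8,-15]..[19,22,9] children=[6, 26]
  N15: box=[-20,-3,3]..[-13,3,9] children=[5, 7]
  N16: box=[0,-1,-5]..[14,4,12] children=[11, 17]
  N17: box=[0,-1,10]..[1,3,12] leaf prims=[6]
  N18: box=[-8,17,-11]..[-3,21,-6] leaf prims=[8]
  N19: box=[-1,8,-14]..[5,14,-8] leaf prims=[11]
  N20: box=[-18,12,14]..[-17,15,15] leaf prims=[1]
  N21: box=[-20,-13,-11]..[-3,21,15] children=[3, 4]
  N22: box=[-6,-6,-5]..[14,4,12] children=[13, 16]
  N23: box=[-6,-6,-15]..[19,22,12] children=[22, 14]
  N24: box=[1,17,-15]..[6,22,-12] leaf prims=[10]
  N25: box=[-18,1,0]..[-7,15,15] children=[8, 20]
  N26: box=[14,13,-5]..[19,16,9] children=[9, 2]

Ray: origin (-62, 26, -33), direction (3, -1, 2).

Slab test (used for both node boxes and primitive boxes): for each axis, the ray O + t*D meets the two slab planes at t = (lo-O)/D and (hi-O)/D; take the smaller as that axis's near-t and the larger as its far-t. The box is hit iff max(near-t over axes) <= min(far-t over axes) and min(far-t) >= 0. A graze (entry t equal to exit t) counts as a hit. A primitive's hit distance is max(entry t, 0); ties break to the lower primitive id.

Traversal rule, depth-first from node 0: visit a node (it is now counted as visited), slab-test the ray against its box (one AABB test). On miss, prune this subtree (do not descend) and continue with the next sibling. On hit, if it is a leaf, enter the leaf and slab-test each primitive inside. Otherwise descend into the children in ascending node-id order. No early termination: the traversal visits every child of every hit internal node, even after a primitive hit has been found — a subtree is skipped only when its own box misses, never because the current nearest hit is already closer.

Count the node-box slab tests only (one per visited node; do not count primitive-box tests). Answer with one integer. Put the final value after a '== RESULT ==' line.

Traverse from the root:
N0 x:[14,27] y:[4,39] z:[9,24] -> hit [14,24], descend [21, 23]
  N21 x:[14,59/3] y:[5,39] z:[11,24] -> hit [14,59/3], descend [3, 4]
    N3 x:[14,55/3] y:[23,39] z:[14,21] -> miss, prune
    N4 x:[14,59/3] y:[5,25] z:[11,24] -> hit [14,59/3], descend [12, 25]
      N12 x:[14,59/3] y:[5,18] z:[11,27/2] -> miss, prune
      N25 x:[44/3,55/3] y:[11,25] z:[33/2,24] -> hit [33/2,55/3], descend [8, 20]
        N8 x:[53/3,55/3] y:[24,25] z:[33/2,17] -> miss, prune
        N20 x:[44/3,15] y:[11,14] z:[47/2,24] -> miss, prune
  N23 x:[56/3,27] y:[4,32] z:[9,45/2] -> hit [56/3,45/2], descend [14, 22]
    N14 x:[61/3,27] y:[4,18] z:[9,21] -> miss, prune
    N22 x:[56/3,76/3] y:[22,32] z:[14,45/2] -> hit [22,45/2], descend [13, 16]
      N13 x:[56/3,62/3] y:[26,32] z:[18,20] -> miss, prune
      N16 x:[62/3,76/3] y:[22,27] z:[14,45/2] -> hit [22,45/2], descend [11, 17]
        N11 x:[70/3,76/3] y:[22,24] z:[14,17] -> miss, prune
        N17 x:[62/3,21] y:[23,27] z:[43/2,45/2] -> miss, prune

order=[0, 21, 3, 4, 12, 25, 8, 20, 23, 14, 22, 13, 16, 11, 17]  |boxes|=15  |leaves|=0  hit=miss

== RESULT ==
15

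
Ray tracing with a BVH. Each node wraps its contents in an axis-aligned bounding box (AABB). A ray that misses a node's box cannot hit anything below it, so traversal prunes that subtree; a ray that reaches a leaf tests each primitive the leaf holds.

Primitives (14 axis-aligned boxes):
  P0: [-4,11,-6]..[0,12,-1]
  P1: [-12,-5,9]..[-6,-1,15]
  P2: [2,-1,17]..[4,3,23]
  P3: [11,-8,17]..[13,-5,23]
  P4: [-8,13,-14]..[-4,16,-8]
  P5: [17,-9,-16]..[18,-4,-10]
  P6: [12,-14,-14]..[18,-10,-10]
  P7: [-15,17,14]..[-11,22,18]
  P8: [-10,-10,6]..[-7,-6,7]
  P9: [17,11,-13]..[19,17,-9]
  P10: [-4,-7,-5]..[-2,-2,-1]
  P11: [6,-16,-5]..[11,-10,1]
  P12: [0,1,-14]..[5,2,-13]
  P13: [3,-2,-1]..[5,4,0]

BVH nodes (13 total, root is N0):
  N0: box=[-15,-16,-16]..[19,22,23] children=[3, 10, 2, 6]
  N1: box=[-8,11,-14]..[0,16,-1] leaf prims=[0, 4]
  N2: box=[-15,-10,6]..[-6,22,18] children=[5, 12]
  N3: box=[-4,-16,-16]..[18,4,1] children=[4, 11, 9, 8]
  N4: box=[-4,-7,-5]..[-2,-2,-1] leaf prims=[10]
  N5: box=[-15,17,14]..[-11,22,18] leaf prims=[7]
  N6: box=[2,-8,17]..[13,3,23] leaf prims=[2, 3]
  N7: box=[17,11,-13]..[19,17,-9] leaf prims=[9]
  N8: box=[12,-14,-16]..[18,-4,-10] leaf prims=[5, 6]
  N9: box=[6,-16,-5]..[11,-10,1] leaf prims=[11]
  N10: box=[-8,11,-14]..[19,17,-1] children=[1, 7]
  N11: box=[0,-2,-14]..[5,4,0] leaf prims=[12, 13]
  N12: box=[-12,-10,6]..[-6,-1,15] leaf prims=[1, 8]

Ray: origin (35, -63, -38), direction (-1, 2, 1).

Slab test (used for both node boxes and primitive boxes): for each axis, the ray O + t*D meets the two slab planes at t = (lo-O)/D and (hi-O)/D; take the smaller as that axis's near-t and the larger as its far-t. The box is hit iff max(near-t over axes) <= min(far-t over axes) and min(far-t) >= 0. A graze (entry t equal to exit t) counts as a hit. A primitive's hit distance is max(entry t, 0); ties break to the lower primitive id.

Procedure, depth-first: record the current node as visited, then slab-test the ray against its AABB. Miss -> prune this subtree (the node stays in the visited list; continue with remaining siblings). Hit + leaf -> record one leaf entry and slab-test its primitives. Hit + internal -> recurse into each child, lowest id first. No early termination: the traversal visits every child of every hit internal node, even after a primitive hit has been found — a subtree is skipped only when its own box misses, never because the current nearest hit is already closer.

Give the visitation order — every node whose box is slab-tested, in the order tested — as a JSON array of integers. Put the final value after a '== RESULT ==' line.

Trace the traversal:
N0 x:[16,50] y:[47/2,85/2] z:[22,61] -> hit [47/2,85/2], descend [2, 3, 6, 10]
  N2 x:[41,50] y:[53/2,85/2] z:[44,56] -> miss, prune
  N3 x:[17,39] y:[47/2,67/2] z:[22,39] -> hit [47/2,67/2], descend [4, 8, 9, 11]
    N4 x:[37,39] y:[28,61/2] z:[33,37] -> miss, prune
    N8 x:[17,23] y:[49/2,59/2] z:[22,28] -> miss, prune
    N9 x:[24,29] y:[47/2,53/2] z:[33,39] -> miss, prune
    N11 x:[30,35] y:[61/2,67/2] z:[24,38] -> hit [61/2,67/2] leaf, test {P12(miss), P13(miss)}
  N6 x:[22,33] y:[55/2,33] z:[55,61] -> miss, prune
  N10 x:[16,43] y:[37,40] z:[24,37] -> hit [37,37], descend [1, 7]
    N1 x:[35,43] y:[37,79/2] z:[24,37] -> hit [37,37] leaf, test {P0@t=37, P4(miss)}
    N7 x:[16,18] y:[37,40] z:[25,29] -> miss, prune

order=[0, 2, 3, 4, 8, 9, 11, 6, 10, 1, 7]  |boxes|=11  |leaves|=2  hit=P0

== RESULT ==
[0, 2, 3, 4, 8, 9, 11, 6, 10, 1, 7]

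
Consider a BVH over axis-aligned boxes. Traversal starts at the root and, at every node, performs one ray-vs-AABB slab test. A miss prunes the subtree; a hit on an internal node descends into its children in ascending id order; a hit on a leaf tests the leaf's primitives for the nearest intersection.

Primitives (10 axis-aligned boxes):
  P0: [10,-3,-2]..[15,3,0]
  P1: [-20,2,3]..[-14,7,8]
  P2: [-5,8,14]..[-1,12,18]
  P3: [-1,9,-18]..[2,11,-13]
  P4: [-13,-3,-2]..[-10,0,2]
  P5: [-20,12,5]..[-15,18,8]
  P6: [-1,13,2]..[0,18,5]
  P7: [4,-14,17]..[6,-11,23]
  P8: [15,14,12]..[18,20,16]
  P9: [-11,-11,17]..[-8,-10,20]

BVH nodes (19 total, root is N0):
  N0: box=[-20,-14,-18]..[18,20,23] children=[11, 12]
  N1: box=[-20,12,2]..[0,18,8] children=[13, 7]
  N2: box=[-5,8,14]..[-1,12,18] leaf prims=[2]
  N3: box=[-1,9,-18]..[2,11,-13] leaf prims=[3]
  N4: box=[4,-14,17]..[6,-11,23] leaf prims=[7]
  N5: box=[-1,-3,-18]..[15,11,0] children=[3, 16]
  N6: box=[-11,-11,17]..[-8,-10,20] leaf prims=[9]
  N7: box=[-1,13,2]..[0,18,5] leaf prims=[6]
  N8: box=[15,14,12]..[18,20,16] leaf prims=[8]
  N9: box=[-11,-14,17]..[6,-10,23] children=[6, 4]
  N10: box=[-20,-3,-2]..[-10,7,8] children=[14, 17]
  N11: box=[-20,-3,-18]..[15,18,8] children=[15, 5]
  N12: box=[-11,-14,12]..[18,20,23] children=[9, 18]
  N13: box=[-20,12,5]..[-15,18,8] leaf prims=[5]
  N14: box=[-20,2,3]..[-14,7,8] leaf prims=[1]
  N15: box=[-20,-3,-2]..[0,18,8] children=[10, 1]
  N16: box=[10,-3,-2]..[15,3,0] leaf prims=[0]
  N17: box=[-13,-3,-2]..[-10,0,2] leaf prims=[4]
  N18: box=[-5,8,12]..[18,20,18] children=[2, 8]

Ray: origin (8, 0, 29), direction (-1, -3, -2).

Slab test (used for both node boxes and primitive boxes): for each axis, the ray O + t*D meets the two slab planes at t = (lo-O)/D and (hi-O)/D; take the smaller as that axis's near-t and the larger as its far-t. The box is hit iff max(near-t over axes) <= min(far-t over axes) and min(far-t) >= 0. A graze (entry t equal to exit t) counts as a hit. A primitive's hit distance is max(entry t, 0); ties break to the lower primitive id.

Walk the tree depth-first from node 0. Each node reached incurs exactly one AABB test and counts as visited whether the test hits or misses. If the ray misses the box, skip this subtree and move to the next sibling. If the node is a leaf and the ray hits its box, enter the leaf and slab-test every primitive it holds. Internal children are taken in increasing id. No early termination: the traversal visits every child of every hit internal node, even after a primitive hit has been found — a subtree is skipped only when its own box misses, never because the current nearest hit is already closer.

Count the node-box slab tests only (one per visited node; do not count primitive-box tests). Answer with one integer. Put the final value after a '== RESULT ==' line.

Trace the traversal:
N0 x:[-10,28] y:[-20/3,14/3] z:[3,47/2] -> hit [3,14/3], descend [11, 12]
  N11 x:[-7,28] y:[-6,1] z:[21/2,47/2] -> miss, prune
  N12 x:[-10,19] y:[-20/3,14/3] z:[3,17/2] -> hit [3,14/3], descend [9, 18]
    N9 x:[2,19] y:[10/3,14/3] z:[3,6] -> hit [10/3,14/3], descend [4, 6]
      N4 x:[2,4] y:[11/3,14/3] z:[3,6] -> hit [11/3,4] leaf, test {P7@t=11/3}
      N6 x:[16,19] y:[10/3,11/3] z:[9/2,6] -> miss, prune
    N18 x:[-10,13] y:[-20/3,-8/3] z:[11/2,17/2] -> miss, prune

Summary -> nodes [0, 11, 12, 9, 4, 6, 18]; box-tests=7; leaf-entries=1; first=P7

== RESULT ==
7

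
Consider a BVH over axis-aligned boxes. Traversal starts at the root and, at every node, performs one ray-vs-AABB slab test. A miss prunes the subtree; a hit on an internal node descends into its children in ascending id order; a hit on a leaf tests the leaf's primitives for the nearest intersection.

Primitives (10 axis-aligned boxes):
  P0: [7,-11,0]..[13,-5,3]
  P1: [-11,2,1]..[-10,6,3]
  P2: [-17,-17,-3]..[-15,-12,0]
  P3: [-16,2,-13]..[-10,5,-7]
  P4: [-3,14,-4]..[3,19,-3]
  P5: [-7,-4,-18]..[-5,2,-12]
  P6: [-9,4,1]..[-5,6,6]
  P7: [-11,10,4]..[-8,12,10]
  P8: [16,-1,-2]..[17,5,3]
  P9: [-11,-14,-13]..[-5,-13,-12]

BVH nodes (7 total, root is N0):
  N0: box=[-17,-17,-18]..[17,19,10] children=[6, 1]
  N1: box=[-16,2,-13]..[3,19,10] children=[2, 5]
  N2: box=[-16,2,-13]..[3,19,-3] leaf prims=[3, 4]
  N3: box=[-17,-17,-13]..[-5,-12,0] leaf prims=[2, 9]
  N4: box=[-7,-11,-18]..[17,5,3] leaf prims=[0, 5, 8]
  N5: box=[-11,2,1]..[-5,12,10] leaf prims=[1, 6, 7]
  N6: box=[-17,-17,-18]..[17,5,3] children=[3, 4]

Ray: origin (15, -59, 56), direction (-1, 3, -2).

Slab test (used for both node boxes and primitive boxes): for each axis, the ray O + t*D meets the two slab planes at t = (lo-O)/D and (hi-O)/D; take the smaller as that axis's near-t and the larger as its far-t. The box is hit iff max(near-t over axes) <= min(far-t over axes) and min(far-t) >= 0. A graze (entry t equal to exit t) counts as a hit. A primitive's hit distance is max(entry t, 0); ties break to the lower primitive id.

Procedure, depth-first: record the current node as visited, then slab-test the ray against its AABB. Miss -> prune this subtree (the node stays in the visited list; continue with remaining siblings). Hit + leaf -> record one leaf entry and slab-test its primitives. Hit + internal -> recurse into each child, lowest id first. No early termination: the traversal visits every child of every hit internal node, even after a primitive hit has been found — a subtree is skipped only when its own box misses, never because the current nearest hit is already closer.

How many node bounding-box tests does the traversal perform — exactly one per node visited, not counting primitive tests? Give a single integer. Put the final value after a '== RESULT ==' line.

Traverse from the root:
N0 x:[-2,32] y:[14,26] z:[23,37] -> hit [23,26], descend [1, 6]
  N1 x:[12,31] y:[61/3,26] z:[23,69/2] -> hit [23,26], descend [2, 5]
    N2 x:[12,31] y:[61/3,26] z:[59/2,69/2] -> miss, prune
    N5 x:[20,26] y:[61/3,71/3] z:[23,55/2] -> hit [23,71/3] leaf, test {P1(miss), P6(miss), P7@t=23}
  N6 x:[-2,32] y:[14,64/3] z:[53/2,37] -> miss, prune

5 AABB tests over nodes [0, 1, 2, 5, 6]; 1 leaf entered; closest P7.

== RESULT ==
5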